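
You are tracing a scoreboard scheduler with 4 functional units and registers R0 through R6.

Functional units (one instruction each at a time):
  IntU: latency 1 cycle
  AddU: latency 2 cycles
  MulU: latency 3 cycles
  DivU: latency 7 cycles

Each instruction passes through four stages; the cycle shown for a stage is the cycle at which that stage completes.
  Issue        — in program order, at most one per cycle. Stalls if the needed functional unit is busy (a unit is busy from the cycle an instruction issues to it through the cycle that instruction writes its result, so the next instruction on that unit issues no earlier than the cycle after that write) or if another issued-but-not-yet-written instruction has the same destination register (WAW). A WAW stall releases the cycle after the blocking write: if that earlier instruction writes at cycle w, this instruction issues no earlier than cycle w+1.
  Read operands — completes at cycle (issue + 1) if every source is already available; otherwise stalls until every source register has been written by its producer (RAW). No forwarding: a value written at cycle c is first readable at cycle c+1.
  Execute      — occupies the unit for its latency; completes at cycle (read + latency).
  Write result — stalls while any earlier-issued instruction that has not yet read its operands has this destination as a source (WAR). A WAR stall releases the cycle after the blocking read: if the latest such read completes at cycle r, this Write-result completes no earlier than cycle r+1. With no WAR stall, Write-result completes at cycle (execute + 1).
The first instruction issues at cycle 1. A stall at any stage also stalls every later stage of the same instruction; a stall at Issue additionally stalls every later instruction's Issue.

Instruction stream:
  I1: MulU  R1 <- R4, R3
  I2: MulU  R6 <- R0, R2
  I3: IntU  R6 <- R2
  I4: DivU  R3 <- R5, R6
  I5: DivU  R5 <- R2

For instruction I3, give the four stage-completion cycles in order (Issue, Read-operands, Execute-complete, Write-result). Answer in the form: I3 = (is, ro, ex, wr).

I3 = (13, 14, 15, 16)

c1: I1 dispatched to MulU
c2: I1 operands ready
c5: I1 complete
c6: R1←I1
c7: I2 dispatched to MulU
c8: I2 operands ready
c11: I2 complete
c12: R6←I2
c13: I3 dispatched to IntU
c14: I3 operands ready, I4 dispatched to DivU
c15: I3 complete
c16: R6←I3
c17: I4 operands ready
c24: I4 complete
c25: R3←I4
c26: I5 dispatched to DivU
c27: I5 operands ready
c34: I5 complete
c35: R5←I5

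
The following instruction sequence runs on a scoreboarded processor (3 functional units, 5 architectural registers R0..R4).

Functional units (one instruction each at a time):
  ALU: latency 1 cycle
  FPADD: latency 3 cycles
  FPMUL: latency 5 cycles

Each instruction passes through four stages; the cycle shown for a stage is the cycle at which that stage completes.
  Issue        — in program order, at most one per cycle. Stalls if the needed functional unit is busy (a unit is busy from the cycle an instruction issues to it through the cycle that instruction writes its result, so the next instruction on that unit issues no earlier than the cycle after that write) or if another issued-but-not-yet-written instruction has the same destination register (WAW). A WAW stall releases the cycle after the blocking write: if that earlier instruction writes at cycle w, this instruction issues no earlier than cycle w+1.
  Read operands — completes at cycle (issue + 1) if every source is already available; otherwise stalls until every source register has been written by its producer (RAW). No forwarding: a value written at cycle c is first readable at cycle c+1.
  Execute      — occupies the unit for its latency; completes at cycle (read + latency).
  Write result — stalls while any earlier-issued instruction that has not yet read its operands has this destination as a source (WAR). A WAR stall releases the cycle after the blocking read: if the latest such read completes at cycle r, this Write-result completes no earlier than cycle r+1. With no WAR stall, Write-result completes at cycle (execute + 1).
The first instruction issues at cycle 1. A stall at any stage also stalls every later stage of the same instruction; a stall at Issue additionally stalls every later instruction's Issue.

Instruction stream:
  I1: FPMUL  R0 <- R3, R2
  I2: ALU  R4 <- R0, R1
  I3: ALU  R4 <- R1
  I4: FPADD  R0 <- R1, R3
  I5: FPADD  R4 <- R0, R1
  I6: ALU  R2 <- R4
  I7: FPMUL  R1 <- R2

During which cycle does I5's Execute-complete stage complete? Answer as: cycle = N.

cycle = 23

t=1  I1 issues→FPMUL
t=2  I1 reads · I2 issues→ALU
t=7  I1 exec-done
t=8  I1 writes R0
t=9  I2 reads
t=10  I2 exec-done
t=11  I2 writes R4
t=12  I3 issues→ALU
t=13  I3 reads · I4 issues→FPADD
t=14  I3 exec-done · I4 reads
t=15  I3 writes R4
t=17  I4 exec-done
t=18  I4 writes R0
t=19  I5 issues→FPADD
t=20  I5 reads · I6 issues→ALU
t=21  I7 issues→FPMUL
t=23  I5 exec-done
t=24  I5 writes R4
t=25  I6 reads
t=26  I6 exec-done
t=27  I6 writes R2
t=28  I7 reads
t=33  I7 exec-done
t=34  I7 writes R1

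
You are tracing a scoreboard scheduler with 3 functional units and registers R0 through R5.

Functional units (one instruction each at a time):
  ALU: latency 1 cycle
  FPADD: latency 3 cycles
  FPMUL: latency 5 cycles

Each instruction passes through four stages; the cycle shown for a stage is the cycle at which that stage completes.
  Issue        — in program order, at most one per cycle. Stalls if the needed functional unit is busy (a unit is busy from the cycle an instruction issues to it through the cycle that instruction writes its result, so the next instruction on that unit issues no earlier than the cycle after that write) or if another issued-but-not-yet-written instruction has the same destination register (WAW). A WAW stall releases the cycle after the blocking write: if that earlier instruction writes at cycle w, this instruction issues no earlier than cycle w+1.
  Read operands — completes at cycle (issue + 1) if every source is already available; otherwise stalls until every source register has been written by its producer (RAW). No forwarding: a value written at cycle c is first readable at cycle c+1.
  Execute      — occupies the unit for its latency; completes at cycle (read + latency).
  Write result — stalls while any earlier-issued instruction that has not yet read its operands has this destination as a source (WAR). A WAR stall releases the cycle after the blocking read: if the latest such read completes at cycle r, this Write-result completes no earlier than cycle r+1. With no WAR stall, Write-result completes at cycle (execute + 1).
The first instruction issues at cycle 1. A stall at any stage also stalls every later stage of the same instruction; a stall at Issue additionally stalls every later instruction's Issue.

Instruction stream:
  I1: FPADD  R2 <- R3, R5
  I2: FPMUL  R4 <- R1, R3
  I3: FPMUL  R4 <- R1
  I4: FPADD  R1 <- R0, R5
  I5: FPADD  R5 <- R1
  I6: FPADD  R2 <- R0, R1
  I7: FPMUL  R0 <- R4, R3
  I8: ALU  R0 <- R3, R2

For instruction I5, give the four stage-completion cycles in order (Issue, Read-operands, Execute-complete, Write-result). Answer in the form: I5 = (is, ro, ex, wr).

[1] I1→FPADD
[2] I1 RO, I2→FPMUL
[3] I2 RO
[5] I1 EX
[6] I1 WR R2
[8] I2 EX
[9] I2 WR R4
[10] I3→FPMUL
[11] I3 RO, I4→FPADD
[12] I4 RO
[15] I4 EX
[16] I3 EX, I4 WR R1
[17] I3 WR R4, I5→FPADD
[18] I5 RO
[21] I5 EX
[22] I5 WR R5
[23] I6→FPADD
[24] I6 RO, I7→FPMUL
[25] I7 RO
[27] I6 EX
[28] I6 WR R2
[30] I7 EX
[31] I7 WR R0
[32] I8→ALU
[33] I8 RO
[34] I8 EX
[35] I8 WR R0

I5 = (17, 18, 21, 22)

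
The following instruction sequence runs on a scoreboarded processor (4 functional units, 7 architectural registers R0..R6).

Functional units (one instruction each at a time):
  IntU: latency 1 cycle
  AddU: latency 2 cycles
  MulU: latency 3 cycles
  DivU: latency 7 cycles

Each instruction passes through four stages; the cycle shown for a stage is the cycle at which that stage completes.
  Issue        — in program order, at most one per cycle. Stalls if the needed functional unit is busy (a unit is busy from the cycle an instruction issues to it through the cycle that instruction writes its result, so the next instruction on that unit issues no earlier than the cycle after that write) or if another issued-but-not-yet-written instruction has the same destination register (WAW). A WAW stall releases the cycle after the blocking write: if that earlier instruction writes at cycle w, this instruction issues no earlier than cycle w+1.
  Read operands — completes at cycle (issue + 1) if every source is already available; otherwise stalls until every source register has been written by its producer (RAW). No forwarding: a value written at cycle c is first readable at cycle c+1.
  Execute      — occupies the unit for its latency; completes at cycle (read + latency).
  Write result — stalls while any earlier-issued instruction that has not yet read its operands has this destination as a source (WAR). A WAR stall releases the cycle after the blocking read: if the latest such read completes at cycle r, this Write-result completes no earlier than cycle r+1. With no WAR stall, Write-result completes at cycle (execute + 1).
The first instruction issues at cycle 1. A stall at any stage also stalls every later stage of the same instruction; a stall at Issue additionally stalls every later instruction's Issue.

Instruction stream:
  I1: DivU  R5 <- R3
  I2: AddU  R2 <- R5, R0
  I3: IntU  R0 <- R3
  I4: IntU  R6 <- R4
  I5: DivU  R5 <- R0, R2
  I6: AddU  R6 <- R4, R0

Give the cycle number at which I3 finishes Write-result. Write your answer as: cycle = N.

cycle = 12

[I1] 1/2/9/10
[I2] 2/11/13/14  (RAW R5: wait I1 write@10)
[I3] 3/4/5/12  (WAR R0: wait I2 read@11)
[I4] 13/14/15/16  (struct: IntU busy until I3 writes@12)
[I5] 14/15/22/23
[I6] 17/18/20/21  (WAW R6: wait I4 write@16)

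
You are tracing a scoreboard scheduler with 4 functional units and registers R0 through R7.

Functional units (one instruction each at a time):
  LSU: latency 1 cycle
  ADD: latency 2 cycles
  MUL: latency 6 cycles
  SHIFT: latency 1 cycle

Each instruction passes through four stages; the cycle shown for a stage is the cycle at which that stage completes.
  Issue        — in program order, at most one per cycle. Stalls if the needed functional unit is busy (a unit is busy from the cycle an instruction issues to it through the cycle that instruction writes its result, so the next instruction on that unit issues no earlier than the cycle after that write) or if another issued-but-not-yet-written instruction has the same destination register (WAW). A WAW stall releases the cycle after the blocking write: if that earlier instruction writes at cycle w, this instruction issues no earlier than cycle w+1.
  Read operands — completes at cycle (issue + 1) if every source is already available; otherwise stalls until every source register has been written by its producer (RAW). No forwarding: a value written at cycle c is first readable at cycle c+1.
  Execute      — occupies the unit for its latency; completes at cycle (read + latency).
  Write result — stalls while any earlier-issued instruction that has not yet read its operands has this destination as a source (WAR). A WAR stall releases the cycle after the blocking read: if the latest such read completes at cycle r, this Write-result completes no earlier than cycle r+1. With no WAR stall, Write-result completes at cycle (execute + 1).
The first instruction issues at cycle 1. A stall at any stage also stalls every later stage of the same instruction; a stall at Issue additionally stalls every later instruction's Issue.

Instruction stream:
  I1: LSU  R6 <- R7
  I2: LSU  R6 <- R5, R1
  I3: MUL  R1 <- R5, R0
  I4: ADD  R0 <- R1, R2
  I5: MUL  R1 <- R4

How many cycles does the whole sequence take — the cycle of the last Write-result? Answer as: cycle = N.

cycle = 23

  I1 | 1 | 2 | 3 | 4
  I2 | 5 | 6 | 7 | 8   struct: LSU busy until I1 writes@4
  I3 | 6 | 7 | 13 | 14
  I4 | 7 | 15 | 17 | 18   RAW R1: wait I3 write@14
  I5 | 15 | 16 | 22 | 23   struct: MUL busy until I3 writes@14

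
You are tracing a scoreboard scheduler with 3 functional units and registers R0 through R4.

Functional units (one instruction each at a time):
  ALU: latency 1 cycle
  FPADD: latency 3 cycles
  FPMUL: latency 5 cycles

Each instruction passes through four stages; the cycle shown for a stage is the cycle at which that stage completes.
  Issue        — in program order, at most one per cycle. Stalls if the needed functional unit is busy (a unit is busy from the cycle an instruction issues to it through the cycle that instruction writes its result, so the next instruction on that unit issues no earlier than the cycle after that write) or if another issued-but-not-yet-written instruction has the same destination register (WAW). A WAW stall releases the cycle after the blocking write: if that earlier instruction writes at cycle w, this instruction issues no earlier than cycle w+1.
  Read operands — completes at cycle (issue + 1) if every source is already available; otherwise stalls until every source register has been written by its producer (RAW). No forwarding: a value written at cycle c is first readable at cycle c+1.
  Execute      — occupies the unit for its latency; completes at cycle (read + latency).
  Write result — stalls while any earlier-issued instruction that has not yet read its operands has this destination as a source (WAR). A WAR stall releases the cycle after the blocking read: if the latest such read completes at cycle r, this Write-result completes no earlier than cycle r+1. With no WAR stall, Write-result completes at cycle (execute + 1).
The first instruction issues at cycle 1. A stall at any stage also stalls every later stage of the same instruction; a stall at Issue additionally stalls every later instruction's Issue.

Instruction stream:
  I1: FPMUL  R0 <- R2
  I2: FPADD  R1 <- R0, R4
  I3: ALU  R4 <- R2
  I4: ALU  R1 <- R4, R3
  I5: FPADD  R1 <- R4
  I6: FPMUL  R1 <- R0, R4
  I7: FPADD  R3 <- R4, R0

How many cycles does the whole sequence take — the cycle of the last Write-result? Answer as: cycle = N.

cycle = 31

[I1] 1/2/7/8
[I2] 2/9/12/13  (RAW R0: wait I1 write@8)
[I3] 3/4/5/10  (WAR R4: wait I2 read@9)
[I4] 14/15/16/17  (WAW R1: wait I2 write@13)
[I5] 18/19/22/23  (WAW R1: wait I4 write@17)
[I6] 24/25/30/31  (WAW R1: wait I5 write@23)
[I7] 25/26/29/30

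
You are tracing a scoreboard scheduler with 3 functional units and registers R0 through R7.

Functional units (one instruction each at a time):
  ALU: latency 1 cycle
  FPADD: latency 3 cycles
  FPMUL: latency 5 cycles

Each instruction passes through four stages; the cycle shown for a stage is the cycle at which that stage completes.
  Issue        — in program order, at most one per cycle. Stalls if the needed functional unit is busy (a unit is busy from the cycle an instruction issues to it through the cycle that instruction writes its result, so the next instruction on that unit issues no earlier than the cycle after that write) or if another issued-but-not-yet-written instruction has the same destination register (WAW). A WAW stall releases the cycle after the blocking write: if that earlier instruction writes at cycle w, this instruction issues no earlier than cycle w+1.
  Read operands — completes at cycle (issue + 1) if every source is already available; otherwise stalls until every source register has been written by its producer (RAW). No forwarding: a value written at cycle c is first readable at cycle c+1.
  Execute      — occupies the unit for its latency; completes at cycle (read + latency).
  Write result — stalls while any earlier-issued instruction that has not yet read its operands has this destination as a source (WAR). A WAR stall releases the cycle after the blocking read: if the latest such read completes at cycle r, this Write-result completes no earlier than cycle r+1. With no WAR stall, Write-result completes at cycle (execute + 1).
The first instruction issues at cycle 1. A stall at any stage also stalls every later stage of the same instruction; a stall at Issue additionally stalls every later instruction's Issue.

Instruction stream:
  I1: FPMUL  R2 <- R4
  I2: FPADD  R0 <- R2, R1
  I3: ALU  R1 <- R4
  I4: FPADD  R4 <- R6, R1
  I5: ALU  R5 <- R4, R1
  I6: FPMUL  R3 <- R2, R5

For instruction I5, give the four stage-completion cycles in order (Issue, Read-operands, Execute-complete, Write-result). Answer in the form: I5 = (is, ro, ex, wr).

I5 = (15, 20, 21, 22)

t=1  issue I1 (FPMUL)
t=2  I1 read-ops · issue I2 (FPADD)
t=3  issue I3 (ALU)
t=4  I3 read-ops
t=5  I3 finished on ALU
t=7  I1 finished on FPMUL
t=8  I1→R2
t=9  I2 read-ops
t=10  I3→R1
t=12  I2 finished on FPADD
t=13  I2→R0
t=14  issue I4 (FPADD)
t=15  I4 read-ops · issue I5 (ALU)
t=16  issue I6 (FPMUL)
t=18  I4 finished on FPADD
t=19  I4→R4
t=20  I5 read-ops
t=21  I5 finished on ALU
t=22  I5→R5
t=23  I6 read-ops
t=28  I6 finished on FPMUL
t=29  I6→R3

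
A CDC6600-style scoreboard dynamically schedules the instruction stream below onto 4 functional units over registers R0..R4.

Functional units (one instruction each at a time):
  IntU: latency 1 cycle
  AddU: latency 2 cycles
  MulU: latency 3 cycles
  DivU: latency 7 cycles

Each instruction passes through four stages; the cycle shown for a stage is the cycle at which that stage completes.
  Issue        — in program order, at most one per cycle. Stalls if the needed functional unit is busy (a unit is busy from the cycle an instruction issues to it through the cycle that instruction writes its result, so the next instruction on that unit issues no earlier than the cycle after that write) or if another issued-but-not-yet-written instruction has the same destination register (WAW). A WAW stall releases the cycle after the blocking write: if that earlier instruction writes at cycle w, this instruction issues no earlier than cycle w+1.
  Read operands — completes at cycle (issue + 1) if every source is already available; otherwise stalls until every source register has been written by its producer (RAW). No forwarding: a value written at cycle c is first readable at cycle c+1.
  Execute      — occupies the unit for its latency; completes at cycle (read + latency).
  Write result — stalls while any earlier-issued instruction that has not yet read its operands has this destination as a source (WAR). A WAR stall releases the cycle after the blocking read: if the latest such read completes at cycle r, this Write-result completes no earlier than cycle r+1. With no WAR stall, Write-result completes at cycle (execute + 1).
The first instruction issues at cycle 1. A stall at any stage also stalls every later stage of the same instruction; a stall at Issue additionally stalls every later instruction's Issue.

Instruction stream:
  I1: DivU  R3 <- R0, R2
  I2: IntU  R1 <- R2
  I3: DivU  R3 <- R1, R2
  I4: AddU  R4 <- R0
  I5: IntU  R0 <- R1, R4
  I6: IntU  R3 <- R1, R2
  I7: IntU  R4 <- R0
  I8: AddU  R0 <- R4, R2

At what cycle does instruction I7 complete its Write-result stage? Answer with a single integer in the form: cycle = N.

cycle = 28

c1: I1 dispatched to DivU
c2: I1 operands ready | I2 dispatched to IntU
c3: I2 operands ready
c4: I2 complete
c5: R1←I2
c9: I1 complete
c10: R3←I1
c11: I3 dispatched to DivU
c12: I3 operands ready | I4 dispatched to AddU
c13: I4 operands ready | I5 dispatched to IntU
c15: I4 complete
c16: R4←I4
c17: I5 operands ready
c18: I5 complete
c19: I3 complete | R0←I5
c20: R3←I3
c21: I6 dispatched to IntU
c22: I6 operands ready
c23: I6 complete
c24: R3←I6
c25: I7 dispatched to IntU
c26: I7 operands ready | I8 dispatched to AddU
c27: I7 complete
c28: R4←I7
c29: I8 operands ready
c31: I8 complete
c32: R0←I8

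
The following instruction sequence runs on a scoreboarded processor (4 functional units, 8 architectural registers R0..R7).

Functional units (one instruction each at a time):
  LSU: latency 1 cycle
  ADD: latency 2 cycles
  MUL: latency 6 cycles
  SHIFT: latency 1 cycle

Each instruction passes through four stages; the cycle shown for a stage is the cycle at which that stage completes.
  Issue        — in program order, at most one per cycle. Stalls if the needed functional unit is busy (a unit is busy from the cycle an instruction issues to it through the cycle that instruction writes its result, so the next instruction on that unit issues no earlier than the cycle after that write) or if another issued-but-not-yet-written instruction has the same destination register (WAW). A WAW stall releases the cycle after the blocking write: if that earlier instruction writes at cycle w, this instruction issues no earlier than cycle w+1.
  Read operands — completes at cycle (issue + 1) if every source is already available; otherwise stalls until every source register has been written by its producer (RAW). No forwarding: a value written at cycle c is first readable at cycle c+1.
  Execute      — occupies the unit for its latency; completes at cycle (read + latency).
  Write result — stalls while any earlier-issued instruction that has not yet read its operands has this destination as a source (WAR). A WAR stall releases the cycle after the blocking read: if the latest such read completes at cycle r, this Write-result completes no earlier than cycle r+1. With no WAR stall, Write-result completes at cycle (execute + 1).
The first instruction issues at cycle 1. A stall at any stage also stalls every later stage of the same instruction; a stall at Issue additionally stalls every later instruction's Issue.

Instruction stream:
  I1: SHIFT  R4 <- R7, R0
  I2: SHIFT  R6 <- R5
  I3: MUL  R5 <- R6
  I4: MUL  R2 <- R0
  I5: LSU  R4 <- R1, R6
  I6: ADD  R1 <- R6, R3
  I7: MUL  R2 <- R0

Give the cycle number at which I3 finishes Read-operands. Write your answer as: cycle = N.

cycle = 9

cycle 1: I1 dispatched to SHIFT
cycle 2: I1 operands ready
cycle 3: I1 complete
cycle 4: R4←I1
cycle 5: I2 dispatched to SHIFT
cycle 6: I2 operands ready; I3 dispatched to MUL
cycle 7: I2 complete
cycle 8: R6←I2
cycle 9: I3 operands ready
cycle 15: I3 complete
cycle 16: R5←I3
cycle 17: I4 dispatched to MUL
cycle 18: I4 operands ready; I5 dispatched to LSU
cycle 19: I5 operands ready; I6 dispatched to ADD
cycle 20: I5 complete; I6 operands ready
cycle 21: R4←I5
cycle 22: I6 complete
cycle 23: R1←I6
cycle 24: I4 complete
cycle 25: R2←I4
cycle 26: I7 dispatched to MUL
cycle 27: I7 operands ready
cycle 33: I7 complete
cycle 34: R2←I7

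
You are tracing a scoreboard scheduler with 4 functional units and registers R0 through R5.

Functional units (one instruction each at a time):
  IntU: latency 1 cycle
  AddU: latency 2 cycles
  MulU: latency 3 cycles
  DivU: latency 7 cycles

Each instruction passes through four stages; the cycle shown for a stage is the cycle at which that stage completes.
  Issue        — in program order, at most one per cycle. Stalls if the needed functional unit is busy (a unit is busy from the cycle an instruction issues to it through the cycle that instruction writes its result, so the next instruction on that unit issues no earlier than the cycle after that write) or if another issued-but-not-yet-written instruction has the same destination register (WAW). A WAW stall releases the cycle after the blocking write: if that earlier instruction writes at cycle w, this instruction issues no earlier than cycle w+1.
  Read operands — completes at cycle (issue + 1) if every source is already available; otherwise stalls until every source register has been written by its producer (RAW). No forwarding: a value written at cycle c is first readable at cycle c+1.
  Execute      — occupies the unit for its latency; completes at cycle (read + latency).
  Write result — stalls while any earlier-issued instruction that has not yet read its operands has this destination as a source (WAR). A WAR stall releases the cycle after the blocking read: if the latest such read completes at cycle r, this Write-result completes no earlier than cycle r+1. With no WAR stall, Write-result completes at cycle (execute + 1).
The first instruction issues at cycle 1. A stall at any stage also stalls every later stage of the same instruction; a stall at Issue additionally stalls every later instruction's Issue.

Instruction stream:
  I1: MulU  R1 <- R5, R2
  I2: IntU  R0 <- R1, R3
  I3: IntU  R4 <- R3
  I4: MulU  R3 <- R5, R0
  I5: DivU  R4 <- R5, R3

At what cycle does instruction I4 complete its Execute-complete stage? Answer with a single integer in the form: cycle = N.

cycle 1: I1→MulU
cycle 2: I1 RO · I2→IntU
cycle 5: I1 EX
cycle 6: I1 WR R1
cycle 7: I2 RO
cycle 8: I2 EX
cycle 9: I2 WR R0
cycle 10: I3→IntU
cycle 11: I3 RO · I4→MulU
cycle 12: I3 EX · I4 RO
cycle 13: I3 WR R4
cycle 14: I5→DivU
cycle 15: I4 EX
cycle 16: I4 WR R3
cycle 17: I5 RO
cycle 24: I5 EX
cycle 25: I5 WR R4

cycle = 15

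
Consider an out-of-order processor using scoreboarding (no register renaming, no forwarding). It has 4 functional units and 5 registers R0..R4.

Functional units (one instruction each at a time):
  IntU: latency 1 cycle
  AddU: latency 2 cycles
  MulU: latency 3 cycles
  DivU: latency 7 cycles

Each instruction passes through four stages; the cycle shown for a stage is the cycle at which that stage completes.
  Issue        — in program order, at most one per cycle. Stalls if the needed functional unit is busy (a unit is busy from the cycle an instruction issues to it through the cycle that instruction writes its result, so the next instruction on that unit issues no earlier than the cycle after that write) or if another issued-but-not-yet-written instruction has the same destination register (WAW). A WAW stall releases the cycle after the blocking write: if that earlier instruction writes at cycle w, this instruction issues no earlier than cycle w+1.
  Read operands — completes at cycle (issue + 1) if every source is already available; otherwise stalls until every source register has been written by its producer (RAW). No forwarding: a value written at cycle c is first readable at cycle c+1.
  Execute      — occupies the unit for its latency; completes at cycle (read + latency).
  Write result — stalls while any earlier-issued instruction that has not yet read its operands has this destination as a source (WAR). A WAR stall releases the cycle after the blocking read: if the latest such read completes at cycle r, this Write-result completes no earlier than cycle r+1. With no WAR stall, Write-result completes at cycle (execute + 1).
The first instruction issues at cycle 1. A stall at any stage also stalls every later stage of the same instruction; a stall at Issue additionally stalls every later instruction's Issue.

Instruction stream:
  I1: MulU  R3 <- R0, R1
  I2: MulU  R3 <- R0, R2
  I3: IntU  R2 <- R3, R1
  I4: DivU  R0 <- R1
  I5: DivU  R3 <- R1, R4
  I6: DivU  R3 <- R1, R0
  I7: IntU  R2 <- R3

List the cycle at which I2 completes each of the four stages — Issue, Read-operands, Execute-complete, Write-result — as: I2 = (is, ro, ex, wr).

I2 = (7, 8, 11, 12)

I1: IS=1 RO=2 EX=5 WR=6
I2: IS=7 RO=8 EX=11 WR=12  [struct: MulU busy until I1 writes@6]
I3: IS=8 RO=13 EX=14 WR=15  [RAW R3: wait I2 write@12]
I4: IS=9 RO=10 EX=17 WR=18
I5: IS=19 RO=20 EX=27 WR=28  [struct: DivU busy until I4 writes@18]
I6: IS=29 RO=30 EX=37 WR=38  [struct: DivU busy until I5 writes@28]
I7: IS=30 RO=39 EX=40 WR=41  [RAW R3: wait I6 write@38]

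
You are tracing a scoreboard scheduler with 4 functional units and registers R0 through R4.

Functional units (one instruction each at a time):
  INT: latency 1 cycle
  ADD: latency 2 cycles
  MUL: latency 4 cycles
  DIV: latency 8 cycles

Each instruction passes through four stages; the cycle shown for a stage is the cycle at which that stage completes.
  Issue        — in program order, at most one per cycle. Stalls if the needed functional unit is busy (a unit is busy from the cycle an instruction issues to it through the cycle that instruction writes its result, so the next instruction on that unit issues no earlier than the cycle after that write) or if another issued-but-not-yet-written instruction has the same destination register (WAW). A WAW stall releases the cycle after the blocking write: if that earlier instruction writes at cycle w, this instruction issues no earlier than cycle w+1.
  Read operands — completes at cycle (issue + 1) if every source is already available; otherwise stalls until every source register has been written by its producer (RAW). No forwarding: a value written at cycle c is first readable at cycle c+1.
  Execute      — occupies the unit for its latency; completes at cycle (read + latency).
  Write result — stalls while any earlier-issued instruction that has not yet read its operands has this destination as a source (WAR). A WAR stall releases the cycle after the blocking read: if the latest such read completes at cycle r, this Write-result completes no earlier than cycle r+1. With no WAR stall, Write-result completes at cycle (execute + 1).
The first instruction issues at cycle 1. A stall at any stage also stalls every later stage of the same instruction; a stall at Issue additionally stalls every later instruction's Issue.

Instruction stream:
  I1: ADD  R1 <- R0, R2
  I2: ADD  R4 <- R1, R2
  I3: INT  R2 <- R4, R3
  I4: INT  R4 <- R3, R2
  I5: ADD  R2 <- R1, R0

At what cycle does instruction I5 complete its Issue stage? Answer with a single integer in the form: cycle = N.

[1] I1 issues→ADD
[2] I1 reads
[4] I1 exec-done
[5] I1 writes R1
[6] I2 issues→ADD
[7] I2 reads, I3 issues→INT
[9] I2 exec-done
[10] I2 writes R4
[11] I3 reads
[12] I3 exec-done
[13] I3 writes R2
[14] I4 issues→INT
[15] I4 reads, I5 issues→ADD
[16] I4 exec-done, I5 reads
[17] I4 writes R4
[18] I5 exec-done
[19] I5 writes R2

cycle = 15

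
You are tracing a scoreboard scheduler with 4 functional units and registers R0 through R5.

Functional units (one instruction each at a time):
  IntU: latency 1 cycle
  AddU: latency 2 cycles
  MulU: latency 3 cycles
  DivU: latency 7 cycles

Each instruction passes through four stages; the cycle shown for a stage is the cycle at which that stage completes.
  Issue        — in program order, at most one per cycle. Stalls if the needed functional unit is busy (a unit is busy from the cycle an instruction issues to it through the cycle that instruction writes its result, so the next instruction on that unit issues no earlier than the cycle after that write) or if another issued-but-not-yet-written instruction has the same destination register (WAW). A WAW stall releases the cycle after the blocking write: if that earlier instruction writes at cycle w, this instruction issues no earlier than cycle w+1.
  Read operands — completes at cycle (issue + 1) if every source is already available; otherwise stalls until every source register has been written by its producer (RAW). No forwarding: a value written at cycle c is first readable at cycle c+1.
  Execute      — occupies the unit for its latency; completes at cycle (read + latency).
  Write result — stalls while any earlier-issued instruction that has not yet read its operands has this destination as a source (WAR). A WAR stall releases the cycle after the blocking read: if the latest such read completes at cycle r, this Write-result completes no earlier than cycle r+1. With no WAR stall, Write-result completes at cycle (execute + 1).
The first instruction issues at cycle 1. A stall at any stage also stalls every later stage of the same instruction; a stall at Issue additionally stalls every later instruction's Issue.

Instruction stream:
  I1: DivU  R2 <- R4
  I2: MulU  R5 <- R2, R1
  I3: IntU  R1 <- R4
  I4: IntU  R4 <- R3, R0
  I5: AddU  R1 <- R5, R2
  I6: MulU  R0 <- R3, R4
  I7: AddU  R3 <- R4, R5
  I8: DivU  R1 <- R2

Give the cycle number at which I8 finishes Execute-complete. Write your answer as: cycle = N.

cycle = 29

[1] I1 issues→DivU
[2] I1 reads | I2 issues→MulU
[3] I3 issues→IntU
[4] I3 reads
[5] I3 exec-done
[9] I1 exec-done
[10] I1 writes R2
[11] I2 reads
[12] I3 writes R1
[13] I4 issues→IntU
[14] I2 exec-done | I4 reads | I5 issues→AddU
[15] I2 writes R5 | I4 exec-done
[16] I4 writes R4 | I5 reads | I6 issues→MulU
[17] I6 reads
[18] I5 exec-done
[19] I5 writes R1
[20] I6 exec-done | I7 issues→AddU
[21] I6 writes R0 | I7 reads | I8 issues→DivU
[22] I8 reads
[23] I7 exec-done
[24] I7 writes R3
[29] I8 exec-done
[30] I8 writes R1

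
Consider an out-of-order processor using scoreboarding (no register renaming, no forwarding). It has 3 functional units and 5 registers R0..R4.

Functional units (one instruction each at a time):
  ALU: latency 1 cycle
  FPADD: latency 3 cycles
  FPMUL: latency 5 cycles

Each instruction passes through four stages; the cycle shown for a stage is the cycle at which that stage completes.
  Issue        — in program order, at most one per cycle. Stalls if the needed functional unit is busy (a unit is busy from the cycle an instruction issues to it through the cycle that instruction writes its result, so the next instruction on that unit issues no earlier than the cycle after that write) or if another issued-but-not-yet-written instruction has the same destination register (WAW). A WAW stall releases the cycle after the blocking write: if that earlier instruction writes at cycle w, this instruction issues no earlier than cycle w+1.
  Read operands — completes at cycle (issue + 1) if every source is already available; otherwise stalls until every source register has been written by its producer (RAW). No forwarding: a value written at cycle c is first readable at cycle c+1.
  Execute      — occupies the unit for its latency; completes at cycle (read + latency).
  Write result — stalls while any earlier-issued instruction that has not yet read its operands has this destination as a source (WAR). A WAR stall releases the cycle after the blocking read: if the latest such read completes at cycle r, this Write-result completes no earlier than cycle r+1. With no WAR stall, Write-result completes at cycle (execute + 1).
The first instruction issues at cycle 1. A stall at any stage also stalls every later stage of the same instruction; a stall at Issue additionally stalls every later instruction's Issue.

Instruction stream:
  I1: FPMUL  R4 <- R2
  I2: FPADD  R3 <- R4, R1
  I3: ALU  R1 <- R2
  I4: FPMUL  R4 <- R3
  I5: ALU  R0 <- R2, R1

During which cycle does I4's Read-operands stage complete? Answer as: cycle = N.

cycle 1: issue I1 (FPMUL)
cycle 2: I1 read-ops, issue I2 (FPADD)
cycle 3: issue I3 (ALU)
cycle 4: I3 read-ops
cycle 5: I3 finished on ALU
cycle 7: I1 finished on FPMUL
cycle 8: I1→R4
cycle 9: I2 read-ops, issue I4 (FPMUL)
cycle 10: I3→R1
cycle 11: issue I5 (ALU)
cycle 12: I2 finished on FPADD, I5 read-ops
cycle 13: I2→R3, I5 finished on ALU
cycle 14: I4 read-ops, I5→R0
cycle 19: I4 finished on FPMUL
cycle 20: I4→R4

cycle = 14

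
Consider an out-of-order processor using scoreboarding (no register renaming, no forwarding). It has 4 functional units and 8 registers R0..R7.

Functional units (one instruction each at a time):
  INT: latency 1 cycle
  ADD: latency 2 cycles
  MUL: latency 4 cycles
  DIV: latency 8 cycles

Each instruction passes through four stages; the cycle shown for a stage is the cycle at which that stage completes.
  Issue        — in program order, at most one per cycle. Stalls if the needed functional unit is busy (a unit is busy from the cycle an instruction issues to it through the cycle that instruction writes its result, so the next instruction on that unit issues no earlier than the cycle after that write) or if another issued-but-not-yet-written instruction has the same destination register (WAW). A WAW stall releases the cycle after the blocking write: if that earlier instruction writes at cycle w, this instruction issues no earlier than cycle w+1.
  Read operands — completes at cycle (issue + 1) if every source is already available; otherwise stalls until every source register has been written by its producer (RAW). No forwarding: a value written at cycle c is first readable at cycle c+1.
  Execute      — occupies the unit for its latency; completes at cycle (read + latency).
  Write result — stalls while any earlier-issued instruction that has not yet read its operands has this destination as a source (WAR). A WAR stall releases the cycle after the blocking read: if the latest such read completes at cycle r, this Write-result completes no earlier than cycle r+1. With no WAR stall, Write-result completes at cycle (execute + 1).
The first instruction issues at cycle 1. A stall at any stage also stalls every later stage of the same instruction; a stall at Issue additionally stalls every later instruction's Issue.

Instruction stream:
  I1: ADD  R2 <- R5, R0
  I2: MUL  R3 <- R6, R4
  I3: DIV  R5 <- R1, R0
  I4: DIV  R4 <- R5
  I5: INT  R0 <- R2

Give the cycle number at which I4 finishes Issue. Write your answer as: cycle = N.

cycle = 14

cycle 1: issue I1 (ADD)
cycle 2: I1 read-ops | issue I2 (MUL)
cycle 3: I2 read-ops | issue I3 (DIV)
cycle 4: I1 finished on ADD | I3 read-ops
cycle 5: I1→R2
cycle 7: I2 finished on MUL
cycle 8: I2→R3
cycle 12: I3 finished on DIV
cycle 13: I3→R5
cycle 14: issue I4 (DIV)
cycle 15: I4 read-ops | issue I5 (INT)
cycle 16: I5 read-ops
cycle 17: I5 finished on INT
cycle 18: I5→R0
cycle 23: I4 finished on DIV
cycle 24: I4→R4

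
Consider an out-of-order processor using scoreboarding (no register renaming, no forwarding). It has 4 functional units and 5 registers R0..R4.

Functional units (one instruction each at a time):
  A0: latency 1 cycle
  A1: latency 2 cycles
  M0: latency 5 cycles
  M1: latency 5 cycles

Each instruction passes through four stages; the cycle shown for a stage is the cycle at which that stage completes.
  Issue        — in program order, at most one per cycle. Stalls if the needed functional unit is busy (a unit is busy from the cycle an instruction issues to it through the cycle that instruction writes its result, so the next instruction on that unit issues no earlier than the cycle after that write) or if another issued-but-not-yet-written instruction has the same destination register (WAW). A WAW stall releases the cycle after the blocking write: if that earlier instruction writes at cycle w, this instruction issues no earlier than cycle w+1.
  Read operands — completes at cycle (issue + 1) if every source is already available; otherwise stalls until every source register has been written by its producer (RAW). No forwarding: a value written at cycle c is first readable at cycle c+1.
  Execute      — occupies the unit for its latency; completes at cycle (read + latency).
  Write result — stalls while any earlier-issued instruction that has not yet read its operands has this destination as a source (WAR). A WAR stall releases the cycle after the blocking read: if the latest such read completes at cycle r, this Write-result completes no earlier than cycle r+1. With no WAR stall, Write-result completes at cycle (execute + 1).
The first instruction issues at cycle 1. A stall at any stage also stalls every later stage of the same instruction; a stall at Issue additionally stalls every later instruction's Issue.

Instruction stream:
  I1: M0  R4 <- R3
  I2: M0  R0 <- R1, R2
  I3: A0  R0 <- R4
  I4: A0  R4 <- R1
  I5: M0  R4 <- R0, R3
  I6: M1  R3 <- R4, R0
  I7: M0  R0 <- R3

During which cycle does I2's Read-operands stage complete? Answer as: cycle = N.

c1: I1 issues→M0
c2: I1 reads
c7: I1 exec-done
c8: I1 writes R4
c9: I2 issues→M0
c10: I2 reads
c15: I2 exec-done
c16: I2 writes R0
c17: I3 issues→A0
c18: I3 reads
c19: I3 exec-done
c20: I3 writes R0
c21: I4 issues→A0
c22: I4 reads
c23: I4 exec-done
c24: I4 writes R4
c25: I5 issues→M0
c26: I5 reads · I6 issues→M1
c31: I5 exec-done
c32: I5 writes R4
c33: I6 reads · I7 issues→M0
c38: I6 exec-done
c39: I6 writes R3
c40: I7 reads
c45: I7 exec-done
c46: I7 writes R0

cycle = 10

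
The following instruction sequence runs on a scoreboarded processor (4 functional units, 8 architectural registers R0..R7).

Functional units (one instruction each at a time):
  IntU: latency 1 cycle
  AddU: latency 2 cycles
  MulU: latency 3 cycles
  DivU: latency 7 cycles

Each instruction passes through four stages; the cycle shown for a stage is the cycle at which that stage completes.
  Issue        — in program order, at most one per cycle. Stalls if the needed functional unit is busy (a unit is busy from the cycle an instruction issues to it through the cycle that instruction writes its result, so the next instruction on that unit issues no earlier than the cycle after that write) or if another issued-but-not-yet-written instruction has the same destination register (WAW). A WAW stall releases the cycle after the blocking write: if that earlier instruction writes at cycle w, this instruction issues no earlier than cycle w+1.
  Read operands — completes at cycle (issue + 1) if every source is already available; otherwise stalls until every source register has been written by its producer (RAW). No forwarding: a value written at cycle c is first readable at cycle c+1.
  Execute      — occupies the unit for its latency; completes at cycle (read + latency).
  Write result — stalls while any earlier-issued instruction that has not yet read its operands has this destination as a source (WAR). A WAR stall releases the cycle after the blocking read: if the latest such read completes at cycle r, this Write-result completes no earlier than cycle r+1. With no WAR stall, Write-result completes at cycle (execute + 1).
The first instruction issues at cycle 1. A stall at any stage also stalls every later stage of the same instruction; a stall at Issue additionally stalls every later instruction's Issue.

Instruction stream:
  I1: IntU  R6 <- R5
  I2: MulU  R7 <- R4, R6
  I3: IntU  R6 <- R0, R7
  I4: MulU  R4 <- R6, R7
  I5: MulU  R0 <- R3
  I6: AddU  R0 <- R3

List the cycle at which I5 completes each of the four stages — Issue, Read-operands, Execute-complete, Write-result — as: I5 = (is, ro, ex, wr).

[1] I1 dispatched to IntU
[2] I1 operands ready, I2 dispatched to MulU
[3] I1 complete
[4] R6←I1
[5] I2 operands ready, I3 dispatched to IntU
[8] I2 complete
[9] R7←I2
[10] I3 operands ready, I4 dispatched to MulU
[11] I3 complete
[12] R6←I3
[13] I4 operands ready
[16] I4 complete
[17] R4←I4
[18] I5 dispatched to MulU
[19] I5 operands ready
[22] I5 complete
[23] R0←I5
[24] I6 dispatched to AddU
[25] I6 operands ready
[27] I6 complete
[28] R0←I6

I5 = (18, 19, 22, 23)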